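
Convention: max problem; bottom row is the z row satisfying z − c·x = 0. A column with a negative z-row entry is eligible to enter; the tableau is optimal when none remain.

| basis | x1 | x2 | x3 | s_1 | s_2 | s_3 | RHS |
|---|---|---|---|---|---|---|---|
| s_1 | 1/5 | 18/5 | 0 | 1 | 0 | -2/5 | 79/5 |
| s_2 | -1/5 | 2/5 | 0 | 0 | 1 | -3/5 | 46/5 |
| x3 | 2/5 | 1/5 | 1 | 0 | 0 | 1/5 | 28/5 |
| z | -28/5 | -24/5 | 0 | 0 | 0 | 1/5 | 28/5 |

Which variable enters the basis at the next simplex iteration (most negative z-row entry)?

Negative z-row entries: x1: -28/5, x2: -24/5.
The most negative is -28/5 in column x1, so x1 enters.

x1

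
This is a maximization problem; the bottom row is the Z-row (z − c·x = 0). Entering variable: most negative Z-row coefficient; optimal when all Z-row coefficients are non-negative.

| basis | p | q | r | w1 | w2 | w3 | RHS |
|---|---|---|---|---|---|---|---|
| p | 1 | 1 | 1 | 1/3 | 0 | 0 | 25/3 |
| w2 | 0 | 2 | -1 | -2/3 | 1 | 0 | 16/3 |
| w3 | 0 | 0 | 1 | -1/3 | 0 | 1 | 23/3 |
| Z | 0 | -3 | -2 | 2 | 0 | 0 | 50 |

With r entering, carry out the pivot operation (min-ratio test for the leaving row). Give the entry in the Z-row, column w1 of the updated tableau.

Ratio test on column r — row 1: (25/3)/1 = 25/3; row 2: entry -1 ≤ 0; row 3: (23/3)/1 = 23/3. Minimum is 23/3 at row 3 (w3 leaves); pivot element 1.
Divide row 3 by 1; eliminate column r from the other rows.
Z-row update in column w1: 2 − (-2)·(-1/3) = 4/3.

4/3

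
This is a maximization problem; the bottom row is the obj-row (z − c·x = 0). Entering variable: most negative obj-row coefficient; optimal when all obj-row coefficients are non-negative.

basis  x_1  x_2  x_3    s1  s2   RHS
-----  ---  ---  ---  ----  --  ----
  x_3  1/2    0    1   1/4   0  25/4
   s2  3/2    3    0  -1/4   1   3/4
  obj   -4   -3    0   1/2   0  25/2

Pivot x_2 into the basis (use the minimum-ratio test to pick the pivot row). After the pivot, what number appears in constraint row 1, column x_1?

Ratio test on column x_2 — row 1: entry 0 ≤ 0; row 2: (3/4)/3 = 1/4. Minimum is 1/4 at row 2 (s2 leaves); pivot element 3.
Divide row 2 by 3; eliminate column x_2 from the other rows.
Row 1 update in column x_1: 1/2 − 0·(1/2) = 1/2.

1/2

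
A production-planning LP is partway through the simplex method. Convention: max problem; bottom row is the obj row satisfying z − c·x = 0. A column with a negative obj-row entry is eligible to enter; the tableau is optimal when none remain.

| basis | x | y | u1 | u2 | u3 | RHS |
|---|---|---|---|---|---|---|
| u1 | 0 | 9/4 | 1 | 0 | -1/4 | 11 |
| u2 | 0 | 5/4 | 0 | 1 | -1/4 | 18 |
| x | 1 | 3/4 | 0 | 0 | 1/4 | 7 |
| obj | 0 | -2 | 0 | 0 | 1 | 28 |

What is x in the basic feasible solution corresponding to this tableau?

7

x is basic (row 3); its value is the RHS of that row, 7.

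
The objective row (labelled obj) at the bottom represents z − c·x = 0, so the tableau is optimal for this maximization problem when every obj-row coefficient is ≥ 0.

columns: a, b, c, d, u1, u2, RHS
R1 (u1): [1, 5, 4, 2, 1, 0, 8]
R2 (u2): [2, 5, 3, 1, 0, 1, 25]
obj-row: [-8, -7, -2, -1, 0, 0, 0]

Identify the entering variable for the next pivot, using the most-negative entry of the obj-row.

Negative obj-row entries: a: -8, b: -7, c: -2, d: -1.
The most negative is -8 in column a, so a enters.

a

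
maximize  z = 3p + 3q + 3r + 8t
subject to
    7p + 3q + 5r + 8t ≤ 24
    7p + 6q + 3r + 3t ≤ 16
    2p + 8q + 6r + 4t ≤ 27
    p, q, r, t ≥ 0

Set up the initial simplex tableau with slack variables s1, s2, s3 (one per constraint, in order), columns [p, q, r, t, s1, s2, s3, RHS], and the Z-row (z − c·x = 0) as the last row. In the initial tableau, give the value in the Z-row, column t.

-8

The Z-row carries the negated objective coefficients: the t entry is -8.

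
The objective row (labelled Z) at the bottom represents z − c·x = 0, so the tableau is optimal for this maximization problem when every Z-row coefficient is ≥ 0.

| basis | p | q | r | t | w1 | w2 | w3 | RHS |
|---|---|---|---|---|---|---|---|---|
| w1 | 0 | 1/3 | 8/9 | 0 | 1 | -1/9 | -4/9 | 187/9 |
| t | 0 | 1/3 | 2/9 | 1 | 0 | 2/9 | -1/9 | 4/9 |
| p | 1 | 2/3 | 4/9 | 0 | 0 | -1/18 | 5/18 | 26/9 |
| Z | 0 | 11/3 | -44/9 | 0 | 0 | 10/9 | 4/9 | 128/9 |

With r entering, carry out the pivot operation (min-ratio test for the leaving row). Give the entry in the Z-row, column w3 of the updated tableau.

Ratio test on column r — row 1: (187/9)/(8/9) = 187/8; row 2: (4/9)/(2/9) = 2; row 3: (26/9)/(4/9) = 13/2. Minimum is 2 at row 2 (t leaves); pivot element 2/9.
Divide row 2 by 2/9; eliminate column r from the other rows.
Z-row update in column w3: 4/9 − (-44/9)·(-1/2) = -2.

-2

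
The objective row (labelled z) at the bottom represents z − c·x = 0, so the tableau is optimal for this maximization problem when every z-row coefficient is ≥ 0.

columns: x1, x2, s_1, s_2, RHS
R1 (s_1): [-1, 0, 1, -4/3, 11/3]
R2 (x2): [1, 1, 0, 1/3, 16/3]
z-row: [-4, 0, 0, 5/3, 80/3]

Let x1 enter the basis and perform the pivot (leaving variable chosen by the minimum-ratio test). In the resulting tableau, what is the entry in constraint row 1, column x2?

Ratio test on column x1 — row 1: entry -1 ≤ 0; row 2: (16/3)/1 = 16/3. Minimum is 16/3 at row 2 (x2 leaves); pivot element 1.
Divide row 2 by 1; eliminate column x1 from the other rows.
Row 1 update in column x2: 0 − (-1)·1 = 1.

1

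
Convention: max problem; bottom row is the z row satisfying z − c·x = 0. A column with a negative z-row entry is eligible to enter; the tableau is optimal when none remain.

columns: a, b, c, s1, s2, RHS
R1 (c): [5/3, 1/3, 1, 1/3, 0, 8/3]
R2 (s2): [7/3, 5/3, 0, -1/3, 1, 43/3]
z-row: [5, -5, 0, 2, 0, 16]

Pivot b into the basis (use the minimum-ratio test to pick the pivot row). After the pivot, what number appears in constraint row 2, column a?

-6

Ratio test on column b — row 1: (8/3)/(1/3) = 8; row 2: (43/3)/(5/3) = 43/5. Minimum is 8 at row 1 (c leaves); pivot element 1/3.
Divide row 1 by 1/3; eliminate column b from the other rows.
Row 2 update in column a: 7/3 − (5/3)·5 = -6.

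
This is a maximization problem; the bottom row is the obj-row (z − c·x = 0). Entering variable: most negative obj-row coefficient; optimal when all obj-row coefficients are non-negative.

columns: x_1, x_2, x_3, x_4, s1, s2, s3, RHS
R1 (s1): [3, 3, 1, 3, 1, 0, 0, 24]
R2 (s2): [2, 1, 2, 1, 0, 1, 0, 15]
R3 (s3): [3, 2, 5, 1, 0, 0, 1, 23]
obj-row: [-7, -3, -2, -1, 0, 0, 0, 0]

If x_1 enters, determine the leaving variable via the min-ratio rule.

s2

Column x_1 entries and ratios — s1: 24/3 = 8; s2: 15/2 = 15/2; s3: 23/3 = 23/3.
Smallest ratio is 15/2 in the row of s2, so s2 leaves.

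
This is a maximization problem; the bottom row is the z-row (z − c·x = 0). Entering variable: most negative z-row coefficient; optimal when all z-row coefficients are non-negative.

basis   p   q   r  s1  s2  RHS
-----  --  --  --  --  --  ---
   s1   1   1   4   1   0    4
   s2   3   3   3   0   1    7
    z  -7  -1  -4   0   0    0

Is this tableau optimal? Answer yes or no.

The z-row has a negative entry -7 in column p, so it is not optimal.

no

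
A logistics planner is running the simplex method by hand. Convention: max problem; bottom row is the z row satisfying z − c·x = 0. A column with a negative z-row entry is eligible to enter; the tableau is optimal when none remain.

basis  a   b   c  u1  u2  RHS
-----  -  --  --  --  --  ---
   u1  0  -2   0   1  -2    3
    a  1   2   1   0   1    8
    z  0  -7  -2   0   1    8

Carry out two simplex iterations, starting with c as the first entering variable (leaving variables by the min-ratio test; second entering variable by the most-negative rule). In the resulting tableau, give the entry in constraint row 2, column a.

1/2

Ratio test on column c — row 1: entry 0 ≤ 0; row 2: 8/1 = 8. Minimum is 8 at row 2 (a leaves); pivot element 1.
Divide row 2 by 1; eliminate column c from the other rows.
Second iteration: most negative z-row entry is -3 in column b, so b enters.
Ratio test on column b — row 1: entry -2 ≤ 0; row 2: 8/2 = 4. Minimum is 4 at row 2 (c leaves); pivot element 2.
Divide row 2 by 2; eliminate column b from the other rows.
After both pivots, the entry at constraint row 2, column a is 1/2.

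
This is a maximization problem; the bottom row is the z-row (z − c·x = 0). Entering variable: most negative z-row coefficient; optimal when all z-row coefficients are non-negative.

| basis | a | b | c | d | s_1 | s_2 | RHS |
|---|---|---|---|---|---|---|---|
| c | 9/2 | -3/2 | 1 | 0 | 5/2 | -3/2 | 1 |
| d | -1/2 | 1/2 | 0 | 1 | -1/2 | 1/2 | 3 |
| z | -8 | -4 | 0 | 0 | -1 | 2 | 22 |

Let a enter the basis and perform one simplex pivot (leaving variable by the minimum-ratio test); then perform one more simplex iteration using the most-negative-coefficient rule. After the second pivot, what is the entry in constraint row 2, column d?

Ratio test on column a — row 1: 1/(9/2) = 2/9; row 2: entry -1/2 ≤ 0. Minimum is 2/9 at row 1 (c leaves); pivot element 9/2.
Divide row 1 by 9/2; eliminate column a from the other rows.
Second iteration: most negative z-row entry is -20/3 in column b, so b enters.
Ratio test on column b — row 1: entry -1/3 ≤ 0; row 2: (28/9)/(1/3) = 28/3. Minimum is 28/3 at row 2 (d leaves); pivot element 1/3.
Divide row 2 by 1/3; eliminate column b from the other rows.
After both pivots, the entry at constraint row 2, column d is 3.

3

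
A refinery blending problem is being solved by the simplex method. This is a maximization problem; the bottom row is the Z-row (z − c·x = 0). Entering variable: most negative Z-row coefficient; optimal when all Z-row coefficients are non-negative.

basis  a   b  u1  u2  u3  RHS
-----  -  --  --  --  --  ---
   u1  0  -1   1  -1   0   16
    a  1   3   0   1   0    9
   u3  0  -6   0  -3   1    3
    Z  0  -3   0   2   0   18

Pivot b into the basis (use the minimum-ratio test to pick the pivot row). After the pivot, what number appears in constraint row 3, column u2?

Ratio test on column b — row 1: entry -1 ≤ 0; row 2: 9/3 = 3; row 3: entry -6 ≤ 0. Minimum is 3 at row 2 (a leaves); pivot element 3.
Divide row 2 by 3; eliminate column b from the other rows.
Row 3 update in column u2: -3 − (-6)·(1/3) = -1.

-1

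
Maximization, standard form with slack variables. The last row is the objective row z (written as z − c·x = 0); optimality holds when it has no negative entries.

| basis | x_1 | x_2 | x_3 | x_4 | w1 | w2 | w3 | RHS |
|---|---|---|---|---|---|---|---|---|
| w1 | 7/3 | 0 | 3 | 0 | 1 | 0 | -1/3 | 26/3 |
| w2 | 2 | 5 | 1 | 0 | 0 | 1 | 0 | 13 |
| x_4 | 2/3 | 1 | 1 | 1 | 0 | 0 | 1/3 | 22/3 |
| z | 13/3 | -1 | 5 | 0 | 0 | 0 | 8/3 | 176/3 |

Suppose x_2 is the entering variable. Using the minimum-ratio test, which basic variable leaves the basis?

w2

Column x_2 entries and ratios — w1: 0 ≤ 0, skip; w2: 13/5 = 13/5; x_4: (22/3)/1 = 22/3.
Smallest ratio is 13/5 in the row of w2, so w2 leaves.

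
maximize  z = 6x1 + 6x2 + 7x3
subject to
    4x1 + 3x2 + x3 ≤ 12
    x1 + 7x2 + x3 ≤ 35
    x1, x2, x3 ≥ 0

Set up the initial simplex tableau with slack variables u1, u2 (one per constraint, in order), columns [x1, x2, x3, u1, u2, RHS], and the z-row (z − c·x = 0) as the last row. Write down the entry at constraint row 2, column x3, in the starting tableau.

Constraint 2 has coefficient 1 on x3.

1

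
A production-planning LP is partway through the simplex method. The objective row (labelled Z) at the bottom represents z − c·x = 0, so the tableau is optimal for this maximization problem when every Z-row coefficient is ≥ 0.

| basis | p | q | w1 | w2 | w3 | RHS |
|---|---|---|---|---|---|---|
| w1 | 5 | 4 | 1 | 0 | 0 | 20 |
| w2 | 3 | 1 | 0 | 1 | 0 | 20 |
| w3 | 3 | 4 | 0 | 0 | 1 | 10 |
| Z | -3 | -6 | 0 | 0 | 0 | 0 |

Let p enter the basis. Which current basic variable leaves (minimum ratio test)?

Column p entries and ratios — w1: 20/5 = 4; w2: 20/3 = 20/3; w3: 10/3 = 10/3.
Smallest ratio is 10/3 in the row of w3, so w3 leaves.

w3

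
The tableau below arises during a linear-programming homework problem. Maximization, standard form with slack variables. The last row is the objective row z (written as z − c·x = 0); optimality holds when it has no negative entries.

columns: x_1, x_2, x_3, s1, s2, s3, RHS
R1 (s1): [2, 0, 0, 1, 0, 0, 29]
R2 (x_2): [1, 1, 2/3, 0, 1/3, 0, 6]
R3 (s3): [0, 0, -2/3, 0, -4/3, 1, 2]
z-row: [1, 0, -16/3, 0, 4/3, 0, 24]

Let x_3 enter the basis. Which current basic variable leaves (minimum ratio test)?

Column x_3 entries and ratios — s1: 0 ≤ 0, skip; x_2: 6/(2/3) = 9; s3: -2/3 ≤ 0, skip.
Smallest ratio is 9 in the row of x_2, so x_2 leaves.

x_2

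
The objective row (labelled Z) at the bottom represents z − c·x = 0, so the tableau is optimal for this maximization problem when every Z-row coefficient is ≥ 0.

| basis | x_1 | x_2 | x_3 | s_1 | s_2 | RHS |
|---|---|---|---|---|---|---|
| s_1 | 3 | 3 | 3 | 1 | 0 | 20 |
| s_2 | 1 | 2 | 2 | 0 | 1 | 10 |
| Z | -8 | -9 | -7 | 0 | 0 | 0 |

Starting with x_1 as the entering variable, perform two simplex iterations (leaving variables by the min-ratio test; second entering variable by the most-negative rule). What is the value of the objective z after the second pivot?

170/3

Ratio test on column x_1 — row 1: 20/3 = 20/3; row 2: 10/1 = 10. Minimum is 20/3 at row 1 (s_1 leaves); pivot element 3.
Pivot on row 1; the Z-row RHS becomes 0 − (-8)·(20/3) = 160/3.
Next entering variable (most negative Z-row entry -1): x_2.
Ratio test on column x_2 — row 1: (20/3)/1 = 20/3; row 2: (10/3)/1 = 10/3. Minimum is 10/3 at row 2 (s_2 leaves); pivot element 1.
After the second pivot the Z-row RHS is 160/3 − (-1)·(10/3) = 170/3.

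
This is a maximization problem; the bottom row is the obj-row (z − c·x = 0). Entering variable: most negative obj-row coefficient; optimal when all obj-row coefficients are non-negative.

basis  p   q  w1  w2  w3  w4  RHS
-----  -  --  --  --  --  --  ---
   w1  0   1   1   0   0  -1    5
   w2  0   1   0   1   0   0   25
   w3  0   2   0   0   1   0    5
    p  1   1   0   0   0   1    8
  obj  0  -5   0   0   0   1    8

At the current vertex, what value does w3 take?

5

w3 is basic (row 3); its value is the RHS of that row, 5.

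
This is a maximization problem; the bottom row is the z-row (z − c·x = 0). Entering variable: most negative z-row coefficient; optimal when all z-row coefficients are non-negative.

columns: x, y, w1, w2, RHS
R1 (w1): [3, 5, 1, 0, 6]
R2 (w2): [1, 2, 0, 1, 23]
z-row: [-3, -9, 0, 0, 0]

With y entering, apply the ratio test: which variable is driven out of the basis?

Column y entries and ratios — w1: 6/5 = 6/5; w2: 23/2 = 23/2.
Smallest ratio is 6/5 in the row of w1, so w1 leaves.

w1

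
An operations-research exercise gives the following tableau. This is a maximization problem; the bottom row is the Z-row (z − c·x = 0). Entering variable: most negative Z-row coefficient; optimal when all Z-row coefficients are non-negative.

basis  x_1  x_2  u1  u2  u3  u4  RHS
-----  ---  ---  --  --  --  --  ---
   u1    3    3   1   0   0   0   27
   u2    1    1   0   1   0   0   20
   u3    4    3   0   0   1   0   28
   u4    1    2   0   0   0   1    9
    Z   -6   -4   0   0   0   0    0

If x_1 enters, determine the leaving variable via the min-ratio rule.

Column x_1 entries and ratios — u1: 27/3 = 9; u2: 20/1 = 20; u3: 28/4 = 7; u4: 9/1 = 9.
Smallest ratio is 7 in the row of u3, so u3 leaves.

u3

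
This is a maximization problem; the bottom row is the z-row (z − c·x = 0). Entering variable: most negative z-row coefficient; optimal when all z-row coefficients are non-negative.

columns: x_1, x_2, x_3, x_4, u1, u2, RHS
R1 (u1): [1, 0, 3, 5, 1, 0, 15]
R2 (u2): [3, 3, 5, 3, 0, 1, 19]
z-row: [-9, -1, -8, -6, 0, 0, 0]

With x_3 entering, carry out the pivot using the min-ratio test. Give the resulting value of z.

152/5

Ratio test on column x_3 — row 1: 15/3 = 5; row 2: 19/5 = 19/5. Minimum is 19/5 at row 2 (u2 leaves); pivot element 5.
Pivot on row 2; the z-row RHS becomes 0 − (-8)·(19/5) = 152/5.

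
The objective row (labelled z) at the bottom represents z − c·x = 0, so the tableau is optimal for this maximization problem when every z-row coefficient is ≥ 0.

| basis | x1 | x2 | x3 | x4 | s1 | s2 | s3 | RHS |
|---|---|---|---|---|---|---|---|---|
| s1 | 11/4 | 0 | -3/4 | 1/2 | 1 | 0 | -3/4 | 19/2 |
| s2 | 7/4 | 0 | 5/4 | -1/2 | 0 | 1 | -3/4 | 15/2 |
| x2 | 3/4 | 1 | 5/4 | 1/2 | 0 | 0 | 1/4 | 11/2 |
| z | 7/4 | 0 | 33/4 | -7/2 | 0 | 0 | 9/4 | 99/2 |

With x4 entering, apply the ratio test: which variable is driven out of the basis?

x2

Column x4 entries and ratios — s1: (19/2)/(1/2) = 19; s2: -1/2 ≤ 0, skip; x2: (11/2)/(1/2) = 11.
Smallest ratio is 11 in the row of x2, so x2 leaves.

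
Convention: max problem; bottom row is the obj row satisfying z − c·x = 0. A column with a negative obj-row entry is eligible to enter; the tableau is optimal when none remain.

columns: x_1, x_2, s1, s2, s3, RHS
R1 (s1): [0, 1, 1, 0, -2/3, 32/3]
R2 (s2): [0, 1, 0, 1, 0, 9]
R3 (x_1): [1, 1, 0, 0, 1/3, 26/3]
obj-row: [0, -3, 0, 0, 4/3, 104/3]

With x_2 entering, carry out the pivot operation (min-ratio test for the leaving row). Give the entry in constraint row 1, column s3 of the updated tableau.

-1

Ratio test on column x_2 — row 1: (32/3)/1 = 32/3; row 2: 9/1 = 9; row 3: (26/3)/1 = 26/3. Minimum is 26/3 at row 3 (x_1 leaves); pivot element 1.
Divide row 3 by 1; eliminate column x_2 from the other rows.
Row 1 update in column s3: -2/3 − 1·(1/3) = -1.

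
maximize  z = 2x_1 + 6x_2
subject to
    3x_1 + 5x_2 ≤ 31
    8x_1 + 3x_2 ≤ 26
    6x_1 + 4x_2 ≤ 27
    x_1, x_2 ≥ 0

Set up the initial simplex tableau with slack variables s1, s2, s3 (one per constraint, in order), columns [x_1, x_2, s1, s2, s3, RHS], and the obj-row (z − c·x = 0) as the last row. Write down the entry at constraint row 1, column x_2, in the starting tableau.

Constraint 1 has coefficient 5 on x_2.

5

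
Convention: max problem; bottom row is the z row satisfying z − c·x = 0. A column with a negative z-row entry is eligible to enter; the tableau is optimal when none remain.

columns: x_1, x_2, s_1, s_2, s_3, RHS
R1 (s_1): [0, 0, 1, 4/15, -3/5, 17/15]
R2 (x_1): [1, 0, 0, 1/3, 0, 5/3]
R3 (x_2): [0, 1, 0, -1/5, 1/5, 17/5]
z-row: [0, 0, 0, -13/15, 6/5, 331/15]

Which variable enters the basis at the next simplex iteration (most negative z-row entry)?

s_2

Negative z-row entries: s_2: -13/15.
The most negative is -13/15 in column s_2, so s_2 enters.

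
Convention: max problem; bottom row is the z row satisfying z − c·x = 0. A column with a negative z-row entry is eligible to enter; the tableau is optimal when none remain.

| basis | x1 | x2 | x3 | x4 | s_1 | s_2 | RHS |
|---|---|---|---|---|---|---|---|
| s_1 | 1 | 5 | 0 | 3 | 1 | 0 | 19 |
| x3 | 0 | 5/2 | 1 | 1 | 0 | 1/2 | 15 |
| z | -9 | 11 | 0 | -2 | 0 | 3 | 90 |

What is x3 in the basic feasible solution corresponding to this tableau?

15

x3 is basic (row 2); its value is the RHS of that row, 15.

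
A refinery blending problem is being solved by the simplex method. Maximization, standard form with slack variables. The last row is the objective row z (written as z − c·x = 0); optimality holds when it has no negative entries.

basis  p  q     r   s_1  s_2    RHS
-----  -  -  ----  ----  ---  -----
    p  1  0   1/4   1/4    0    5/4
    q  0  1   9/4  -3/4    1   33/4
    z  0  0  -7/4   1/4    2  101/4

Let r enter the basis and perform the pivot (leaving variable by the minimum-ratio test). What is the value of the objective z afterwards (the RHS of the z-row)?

Ratio test on column r — row 1: (5/4)/(1/4) = 5; row 2: (33/4)/(9/4) = 11/3. Minimum is 11/3 at row 2 (q leaves); pivot element 9/4.
Pivot on row 2; the z-row RHS becomes 101/4 − (-7/4)·(11/3) = 95/3.

95/3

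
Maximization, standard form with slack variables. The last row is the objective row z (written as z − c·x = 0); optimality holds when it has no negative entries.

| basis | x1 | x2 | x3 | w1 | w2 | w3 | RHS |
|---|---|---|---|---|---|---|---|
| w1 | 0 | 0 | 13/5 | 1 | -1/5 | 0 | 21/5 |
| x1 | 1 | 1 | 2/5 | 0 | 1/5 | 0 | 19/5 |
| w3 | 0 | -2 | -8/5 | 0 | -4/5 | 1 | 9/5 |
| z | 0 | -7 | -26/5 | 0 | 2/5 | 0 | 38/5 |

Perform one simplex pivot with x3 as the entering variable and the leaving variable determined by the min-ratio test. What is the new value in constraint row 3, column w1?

8/13

Ratio test on column x3 — row 1: (21/5)/(13/5) = 21/13; row 2: (19/5)/(2/5) = 19/2; row 3: entry -8/5 ≤ 0. Minimum is 21/13 at row 1 (w1 leaves); pivot element 13/5.
Divide row 1 by 13/5; eliminate column x3 from the other rows.
Row 3 update in column w1: 0 − (-8/5)·(5/13) = 8/13.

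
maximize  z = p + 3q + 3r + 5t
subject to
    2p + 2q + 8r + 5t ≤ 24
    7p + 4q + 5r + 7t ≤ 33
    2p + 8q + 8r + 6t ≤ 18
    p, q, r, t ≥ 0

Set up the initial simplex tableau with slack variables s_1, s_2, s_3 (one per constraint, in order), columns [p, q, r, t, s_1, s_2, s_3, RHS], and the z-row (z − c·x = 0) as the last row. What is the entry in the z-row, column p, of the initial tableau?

The z-row carries the negated objective coefficients: the p entry is -1.

-1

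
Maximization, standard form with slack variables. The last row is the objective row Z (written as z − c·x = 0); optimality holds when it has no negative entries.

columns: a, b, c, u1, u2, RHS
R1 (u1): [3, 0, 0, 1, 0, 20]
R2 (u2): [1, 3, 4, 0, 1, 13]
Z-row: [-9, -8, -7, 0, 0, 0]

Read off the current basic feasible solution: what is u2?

13

u2 is basic (row 2); its value is the RHS of that row, 13.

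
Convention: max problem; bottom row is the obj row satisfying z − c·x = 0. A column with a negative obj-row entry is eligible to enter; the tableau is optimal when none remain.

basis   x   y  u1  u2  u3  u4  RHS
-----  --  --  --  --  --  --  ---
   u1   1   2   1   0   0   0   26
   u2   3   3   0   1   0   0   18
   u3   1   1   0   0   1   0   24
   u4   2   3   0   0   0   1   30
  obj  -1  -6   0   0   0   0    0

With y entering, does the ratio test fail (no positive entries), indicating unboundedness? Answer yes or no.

Column y has positive entries in row(s) 1, 2, 3, 4, so the ratio test bounds it — not unbounded.

no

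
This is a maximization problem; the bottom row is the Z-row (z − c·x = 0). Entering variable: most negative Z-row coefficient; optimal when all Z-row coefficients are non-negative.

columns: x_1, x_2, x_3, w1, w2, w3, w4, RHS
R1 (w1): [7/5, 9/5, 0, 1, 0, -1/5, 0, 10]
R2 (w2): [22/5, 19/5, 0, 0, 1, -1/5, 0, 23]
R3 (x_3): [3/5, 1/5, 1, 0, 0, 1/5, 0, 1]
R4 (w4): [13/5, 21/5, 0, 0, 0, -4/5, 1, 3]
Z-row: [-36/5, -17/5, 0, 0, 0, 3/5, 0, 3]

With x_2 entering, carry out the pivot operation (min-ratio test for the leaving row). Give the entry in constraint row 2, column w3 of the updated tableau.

Ratio test on column x_2 — row 1: 10/(9/5) = 50/9; row 2: 23/(19/5) = 115/19; row 3: 1/(1/5) = 5; row 4: 3/(21/5) = 5/7. Minimum is 5/7 at row 4 (w4 leaves); pivot element 21/5.
Divide row 4 by 21/5; eliminate column x_2 from the other rows.
Row 2 update in column w3: -1/5 − (19/5)·(-4/21) = 11/21.

11/21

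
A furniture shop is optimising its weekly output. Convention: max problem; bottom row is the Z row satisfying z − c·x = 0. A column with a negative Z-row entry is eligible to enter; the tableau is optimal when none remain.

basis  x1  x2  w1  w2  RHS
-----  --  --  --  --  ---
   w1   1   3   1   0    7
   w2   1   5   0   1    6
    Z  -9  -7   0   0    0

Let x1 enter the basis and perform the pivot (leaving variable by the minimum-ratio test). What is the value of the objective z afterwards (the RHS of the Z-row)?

54

Ratio test on column x1 — row 1: 7/1 = 7; row 2: 6/1 = 6. Minimum is 6 at row 2 (w2 leaves); pivot element 1.
Pivot on row 2; the Z-row RHS becomes 0 − (-9)·6 = 54.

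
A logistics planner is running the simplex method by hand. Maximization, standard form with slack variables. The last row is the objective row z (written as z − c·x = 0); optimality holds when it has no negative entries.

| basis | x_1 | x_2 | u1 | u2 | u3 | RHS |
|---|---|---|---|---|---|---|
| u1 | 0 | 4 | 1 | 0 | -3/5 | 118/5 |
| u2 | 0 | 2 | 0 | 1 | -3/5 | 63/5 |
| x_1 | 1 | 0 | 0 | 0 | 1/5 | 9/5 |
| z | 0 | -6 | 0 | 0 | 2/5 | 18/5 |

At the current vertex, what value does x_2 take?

0

x_2 is not in the basis, so in the current basic feasible solution x_2 = 0.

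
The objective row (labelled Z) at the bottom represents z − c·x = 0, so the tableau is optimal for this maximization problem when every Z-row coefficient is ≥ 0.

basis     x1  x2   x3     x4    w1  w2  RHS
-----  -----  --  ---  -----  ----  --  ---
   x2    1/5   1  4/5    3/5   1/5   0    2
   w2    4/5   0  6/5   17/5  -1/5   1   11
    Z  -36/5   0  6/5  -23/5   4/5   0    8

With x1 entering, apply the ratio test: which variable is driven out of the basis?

Column x1 entries and ratios — x2: 2/(1/5) = 10; w2: 11/(4/5) = 55/4.
Smallest ratio is 10 in the row of x2, so x2 leaves.

x2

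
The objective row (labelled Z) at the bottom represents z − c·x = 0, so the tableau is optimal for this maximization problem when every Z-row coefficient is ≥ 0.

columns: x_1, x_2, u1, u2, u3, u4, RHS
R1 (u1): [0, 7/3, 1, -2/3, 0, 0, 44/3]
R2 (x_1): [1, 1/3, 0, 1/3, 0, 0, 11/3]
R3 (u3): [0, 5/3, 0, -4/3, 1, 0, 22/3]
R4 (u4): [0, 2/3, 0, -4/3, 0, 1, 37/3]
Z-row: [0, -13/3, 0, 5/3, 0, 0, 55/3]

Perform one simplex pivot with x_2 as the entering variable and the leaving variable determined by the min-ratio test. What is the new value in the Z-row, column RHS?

Ratio test on column x_2 — row 1: (44/3)/(7/3) = 44/7; row 2: (11/3)/(1/3) = 11; row 3: (22/3)/(5/3) = 22/5; row 4: (37/3)/(2/3) = 37/2. Minimum is 22/5 at row 3 (u3 leaves); pivot element 5/3.
Divide row 3 by 5/3; eliminate column x_2 from the other rows.
Z-row update in column RHS: 55/3 − (-13/3)·(22/5) = 187/5.

187/5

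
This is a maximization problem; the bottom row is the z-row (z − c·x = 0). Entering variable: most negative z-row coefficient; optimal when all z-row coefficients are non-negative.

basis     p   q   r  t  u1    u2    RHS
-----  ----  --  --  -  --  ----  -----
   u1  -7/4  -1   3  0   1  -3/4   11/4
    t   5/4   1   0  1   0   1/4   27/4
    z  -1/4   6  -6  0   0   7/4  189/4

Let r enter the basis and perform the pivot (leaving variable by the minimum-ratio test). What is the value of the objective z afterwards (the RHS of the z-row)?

211/4

Ratio test on column r — row 1: (11/4)/3 = 11/12; row 2: entry 0 ≤ 0. Minimum is 11/12 at row 1 (u1 leaves); pivot element 3.
Pivot on row 1; the z-row RHS becomes 189/4 − (-6)·(11/12) = 211/4.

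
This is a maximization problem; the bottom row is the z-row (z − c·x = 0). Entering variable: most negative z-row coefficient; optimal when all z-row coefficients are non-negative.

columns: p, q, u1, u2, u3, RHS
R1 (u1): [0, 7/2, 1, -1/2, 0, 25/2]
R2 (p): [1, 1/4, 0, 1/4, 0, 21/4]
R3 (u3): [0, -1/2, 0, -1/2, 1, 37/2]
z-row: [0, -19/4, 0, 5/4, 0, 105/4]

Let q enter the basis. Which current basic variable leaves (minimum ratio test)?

Column q entries and ratios — u1: (25/2)/(7/2) = 25/7; p: (21/4)/(1/4) = 21; u3: -1/2 ≤ 0, skip.
Smallest ratio is 25/7 in the row of u1, so u1 leaves.

u1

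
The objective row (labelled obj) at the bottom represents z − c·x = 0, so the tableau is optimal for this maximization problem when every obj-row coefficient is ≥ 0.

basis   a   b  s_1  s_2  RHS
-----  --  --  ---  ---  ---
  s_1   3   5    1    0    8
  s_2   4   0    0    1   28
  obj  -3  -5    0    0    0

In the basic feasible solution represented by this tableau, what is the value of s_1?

s_1 is basic (row 1); its value is the RHS of that row, 8.

8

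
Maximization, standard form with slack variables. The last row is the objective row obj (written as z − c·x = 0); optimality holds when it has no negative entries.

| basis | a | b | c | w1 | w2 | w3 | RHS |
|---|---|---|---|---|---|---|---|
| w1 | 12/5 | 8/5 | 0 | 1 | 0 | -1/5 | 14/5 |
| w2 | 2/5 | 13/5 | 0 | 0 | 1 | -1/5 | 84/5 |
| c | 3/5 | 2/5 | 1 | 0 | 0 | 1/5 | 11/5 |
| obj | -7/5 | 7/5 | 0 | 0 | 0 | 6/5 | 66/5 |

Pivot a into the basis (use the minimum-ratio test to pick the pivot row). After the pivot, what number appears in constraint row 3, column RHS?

3/2

Ratio test on column a — row 1: (14/5)/(12/5) = 7/6; row 2: (84/5)/(2/5) = 42; row 3: (11/5)/(3/5) = 11/3. Minimum is 7/6 at row 1 (w1 leaves); pivot element 12/5.
Divide row 1 by 12/5; eliminate column a from the other rows.
Row 3 update in column RHS: 11/5 − (3/5)·(7/6) = 3/2.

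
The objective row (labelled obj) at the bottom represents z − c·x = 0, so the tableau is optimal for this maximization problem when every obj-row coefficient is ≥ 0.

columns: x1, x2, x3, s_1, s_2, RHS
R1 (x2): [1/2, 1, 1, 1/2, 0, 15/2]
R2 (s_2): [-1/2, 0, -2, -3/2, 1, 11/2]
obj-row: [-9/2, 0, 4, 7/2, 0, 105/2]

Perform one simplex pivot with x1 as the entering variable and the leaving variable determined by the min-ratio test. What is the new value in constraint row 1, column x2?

2

Ratio test on column x1 — row 1: (15/2)/(1/2) = 15; row 2: entry -1/2 ≤ 0. Minimum is 15 at row 1 (x2 leaves); pivot element 1/2.
Divide row 1 by 1/2; eliminate column x1 from the other rows.
In the new row 1, the x2 entry is the old entry divided by the pivot: 1/(1/2) = 2.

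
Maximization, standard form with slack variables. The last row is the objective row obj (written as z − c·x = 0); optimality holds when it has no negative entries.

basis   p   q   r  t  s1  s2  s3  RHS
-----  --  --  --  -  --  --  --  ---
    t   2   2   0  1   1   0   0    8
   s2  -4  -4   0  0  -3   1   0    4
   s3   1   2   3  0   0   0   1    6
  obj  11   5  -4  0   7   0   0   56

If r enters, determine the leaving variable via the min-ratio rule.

s3

Column r entries and ratios — t: 0 ≤ 0, skip; s2: 0 ≤ 0, skip; s3: 6/3 = 2.
Smallest ratio is 2 in the row of s3, so s3 leaves.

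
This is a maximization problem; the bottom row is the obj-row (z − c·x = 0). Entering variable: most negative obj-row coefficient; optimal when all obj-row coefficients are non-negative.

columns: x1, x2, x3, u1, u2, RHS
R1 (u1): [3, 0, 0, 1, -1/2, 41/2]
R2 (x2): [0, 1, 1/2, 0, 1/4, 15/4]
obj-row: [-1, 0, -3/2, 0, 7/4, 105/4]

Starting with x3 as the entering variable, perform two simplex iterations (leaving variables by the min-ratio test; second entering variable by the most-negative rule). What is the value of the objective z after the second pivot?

133/3

Ratio test on column x3 — row 1: entry 0 ≤ 0; row 2: (15/4)/(1/2) = 15/2. Minimum is 15/2 at row 2 (x2 leaves); pivot element 1/2.
Pivot on row 2; the obj-row RHS becomes 105/4 − (-3/2)·(15/2) = 75/2.
Next entering variable (most negative obj-row entry -1): x1.
Ratio test on column x1 — row 1: (41/2)/3 = 41/6; row 2: entry 0 ≤ 0. Minimum is 41/6 at row 1 (u1 leaves); pivot element 3.
After the second pivot the obj-row RHS is 75/2 − (-1)·(41/6) = 133/3.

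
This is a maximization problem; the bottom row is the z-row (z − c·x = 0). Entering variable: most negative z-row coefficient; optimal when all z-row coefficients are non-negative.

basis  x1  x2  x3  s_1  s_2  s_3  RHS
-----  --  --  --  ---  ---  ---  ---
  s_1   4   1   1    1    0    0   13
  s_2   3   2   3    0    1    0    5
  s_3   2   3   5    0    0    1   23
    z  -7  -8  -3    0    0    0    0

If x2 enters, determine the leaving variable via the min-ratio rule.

Column x2 entries and ratios — s_1: 13/1 = 13; s_2: 5/2 = 5/2; s_3: 23/3 = 23/3.
Smallest ratio is 5/2 in the row of s_2, so s_2 leaves.

s_2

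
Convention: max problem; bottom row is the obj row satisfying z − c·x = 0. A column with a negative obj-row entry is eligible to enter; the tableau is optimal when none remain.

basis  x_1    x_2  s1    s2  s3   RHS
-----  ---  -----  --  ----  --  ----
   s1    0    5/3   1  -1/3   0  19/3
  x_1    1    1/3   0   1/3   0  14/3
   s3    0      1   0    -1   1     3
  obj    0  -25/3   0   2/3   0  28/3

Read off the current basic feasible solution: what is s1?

19/3

s1 is basic (row 1); its value is the RHS of that row, 19/3.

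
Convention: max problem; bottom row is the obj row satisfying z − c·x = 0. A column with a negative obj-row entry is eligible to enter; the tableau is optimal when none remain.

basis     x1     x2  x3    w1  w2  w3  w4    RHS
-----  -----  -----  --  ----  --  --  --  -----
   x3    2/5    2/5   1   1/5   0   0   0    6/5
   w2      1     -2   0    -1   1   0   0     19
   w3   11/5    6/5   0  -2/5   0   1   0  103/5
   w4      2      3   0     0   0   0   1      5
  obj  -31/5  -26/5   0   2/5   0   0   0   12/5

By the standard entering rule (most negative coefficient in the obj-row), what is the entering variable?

x1

Negative obj-row entries: x1: -31/5, x2: -26/5.
The most negative is -31/5 in column x1, so x1 enters.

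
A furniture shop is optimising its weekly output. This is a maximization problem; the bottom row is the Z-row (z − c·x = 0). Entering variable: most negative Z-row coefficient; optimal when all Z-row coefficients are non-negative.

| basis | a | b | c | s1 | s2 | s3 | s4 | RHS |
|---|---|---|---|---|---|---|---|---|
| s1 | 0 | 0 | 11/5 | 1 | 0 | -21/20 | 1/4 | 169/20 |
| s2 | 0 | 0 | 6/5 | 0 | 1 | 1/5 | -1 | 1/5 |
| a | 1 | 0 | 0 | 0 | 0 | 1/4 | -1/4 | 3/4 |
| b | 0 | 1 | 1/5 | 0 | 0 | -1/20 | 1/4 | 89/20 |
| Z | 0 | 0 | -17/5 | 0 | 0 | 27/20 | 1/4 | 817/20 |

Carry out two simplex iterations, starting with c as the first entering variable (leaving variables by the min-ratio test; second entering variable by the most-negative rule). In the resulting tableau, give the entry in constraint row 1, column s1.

Ratio test on column c — row 1: (169/20)/(11/5) = 169/44; row 2: (1/5)/(6/5) = 1/6; row 3: entry 0 ≤ 0; row 4: (89/20)/(1/5) = 89/4. Minimum is 1/6 at row 2 (s2 leaves); pivot element 6/5.
Divide row 2 by 6/5; eliminate column c from the other rows.
Second iteration: most negative Z-row entry is -31/12 in column s4, so s4 enters.
Ratio test on column s4 — row 1: (97/12)/(25/12) = 97/25; row 2: entry -5/6 ≤ 0; row 3: entry -1/4 ≤ 0; row 4: (53/12)/(5/12) = 53/5. Minimum is 97/25 at row 1 (s1 leaves); pivot element 25/12.
Divide row 1 by 25/12; eliminate column s4 from the other rows.
After both pivots, the entry at constraint row 1, column s1 is 12/25.

12/25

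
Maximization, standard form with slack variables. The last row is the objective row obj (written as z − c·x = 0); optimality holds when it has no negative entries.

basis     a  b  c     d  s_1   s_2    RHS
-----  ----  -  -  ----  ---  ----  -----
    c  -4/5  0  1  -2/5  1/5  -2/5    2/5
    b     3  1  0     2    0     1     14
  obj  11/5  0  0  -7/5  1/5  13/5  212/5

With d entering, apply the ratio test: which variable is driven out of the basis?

Column d entries and ratios — c: -2/5 ≤ 0, skip; b: 14/2 = 7.
Smallest ratio is 7 in the row of b, so b leaves.

b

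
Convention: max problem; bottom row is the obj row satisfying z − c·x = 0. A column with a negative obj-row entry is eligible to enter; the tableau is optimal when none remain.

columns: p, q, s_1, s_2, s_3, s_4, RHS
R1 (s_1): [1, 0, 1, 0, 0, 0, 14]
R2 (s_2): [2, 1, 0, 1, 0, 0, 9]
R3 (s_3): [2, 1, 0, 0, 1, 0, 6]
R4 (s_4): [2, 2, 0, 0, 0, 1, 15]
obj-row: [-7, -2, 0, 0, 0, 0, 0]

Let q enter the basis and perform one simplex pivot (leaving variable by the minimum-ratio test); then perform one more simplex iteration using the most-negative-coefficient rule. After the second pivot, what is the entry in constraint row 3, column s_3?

Ratio test on column q — row 1: entry 0 ≤ 0; row 2: 9/1 = 9; row 3: 6/1 = 6; row 4: 15/2 = 15/2. Minimum is 6 at row 3 (s_3 leaves); pivot element 1.
Divide row 3 by 1; eliminate column q from the other rows.
Second iteration: most negative obj-row entry is -3 in column p, so p enters.
Ratio test on column p — row 1: 14/1 = 14; row 2: entry 0 ≤ 0; row 3: 6/2 = 3; row 4: entry -2 ≤ 0. Minimum is 3 at row 3 (q leaves); pivot element 2.
Divide row 3 by 2; eliminate column p from the other rows.
After both pivots, the entry at constraint row 3, column s_3 is 1/2.

1/2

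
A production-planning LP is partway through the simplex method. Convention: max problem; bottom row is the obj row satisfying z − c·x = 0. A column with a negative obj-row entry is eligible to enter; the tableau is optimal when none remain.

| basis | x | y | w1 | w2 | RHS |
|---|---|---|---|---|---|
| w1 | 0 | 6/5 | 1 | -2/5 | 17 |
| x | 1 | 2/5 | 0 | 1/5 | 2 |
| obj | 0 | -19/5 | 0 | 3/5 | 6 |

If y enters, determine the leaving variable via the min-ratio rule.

x

Column y entries and ratios — w1: 17/(6/5) = 85/6; x: 2/(2/5) = 5.
Smallest ratio is 5 in the row of x, so x leaves.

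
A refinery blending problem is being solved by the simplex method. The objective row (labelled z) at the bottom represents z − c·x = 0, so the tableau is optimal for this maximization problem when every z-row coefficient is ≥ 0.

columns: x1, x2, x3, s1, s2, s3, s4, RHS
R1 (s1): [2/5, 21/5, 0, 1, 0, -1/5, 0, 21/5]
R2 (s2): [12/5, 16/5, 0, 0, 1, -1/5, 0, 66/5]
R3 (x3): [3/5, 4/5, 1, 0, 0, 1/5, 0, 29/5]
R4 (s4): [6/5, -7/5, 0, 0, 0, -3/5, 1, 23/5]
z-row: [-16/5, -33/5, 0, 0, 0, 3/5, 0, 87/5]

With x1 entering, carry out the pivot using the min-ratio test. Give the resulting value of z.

Ratio test on column x1 — row 1: (21/5)/(2/5) = 21/2; row 2: (66/5)/(12/5) = 11/2; row 3: (29/5)/(3/5) = 29/3; row 4: (23/5)/(6/5) = 23/6. Minimum is 23/6 at row 4 (s4 leaves); pivot element 6/5.
Pivot on row 4; the z-row RHS becomes 87/5 − (-16/5)·(23/6) = 89/3.

89/3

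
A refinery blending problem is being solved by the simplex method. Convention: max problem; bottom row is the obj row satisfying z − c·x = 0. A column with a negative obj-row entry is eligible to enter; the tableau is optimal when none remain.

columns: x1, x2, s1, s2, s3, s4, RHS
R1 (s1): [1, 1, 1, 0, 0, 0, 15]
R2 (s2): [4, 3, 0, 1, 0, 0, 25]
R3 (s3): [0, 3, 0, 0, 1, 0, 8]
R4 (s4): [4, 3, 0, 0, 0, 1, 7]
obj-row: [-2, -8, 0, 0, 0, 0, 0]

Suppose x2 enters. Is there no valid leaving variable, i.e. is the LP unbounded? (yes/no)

Column x2 has positive entries in row(s) 1, 2, 3, 4, so the ratio test bounds it — not unbounded.

no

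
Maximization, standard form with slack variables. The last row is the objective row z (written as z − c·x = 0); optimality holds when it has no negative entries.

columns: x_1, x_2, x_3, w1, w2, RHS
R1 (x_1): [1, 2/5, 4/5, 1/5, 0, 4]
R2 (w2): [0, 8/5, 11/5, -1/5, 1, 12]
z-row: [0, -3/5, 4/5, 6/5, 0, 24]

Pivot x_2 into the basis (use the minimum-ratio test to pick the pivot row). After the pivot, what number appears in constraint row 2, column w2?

5/8

Ratio test on column x_2 — row 1: 4/(2/5) = 10; row 2: 12/(8/5) = 15/2. Minimum is 15/2 at row 2 (w2 leaves); pivot element 8/5.
Divide row 2 by 8/5; eliminate column x_2 from the other rows.
In the new row 2, the w2 entry is the old entry divided by the pivot: 1/(8/5) = 5/8.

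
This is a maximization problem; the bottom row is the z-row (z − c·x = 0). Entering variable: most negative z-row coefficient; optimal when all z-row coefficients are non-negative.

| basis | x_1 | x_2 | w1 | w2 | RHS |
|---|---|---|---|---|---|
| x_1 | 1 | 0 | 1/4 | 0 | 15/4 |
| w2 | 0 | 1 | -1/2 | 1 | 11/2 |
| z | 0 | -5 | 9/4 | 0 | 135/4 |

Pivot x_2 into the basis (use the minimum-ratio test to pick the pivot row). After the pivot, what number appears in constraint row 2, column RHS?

11/2

Ratio test on column x_2 — row 1: entry 0 ≤ 0; row 2: (11/2)/1 = 11/2. Minimum is 11/2 at row 2 (w2 leaves); pivot element 1.
Divide row 2 by 1; eliminate column x_2 from the other rows.
In the new row 2, the RHS entry is the old entry divided by the pivot: (11/2)/1 = 11/2.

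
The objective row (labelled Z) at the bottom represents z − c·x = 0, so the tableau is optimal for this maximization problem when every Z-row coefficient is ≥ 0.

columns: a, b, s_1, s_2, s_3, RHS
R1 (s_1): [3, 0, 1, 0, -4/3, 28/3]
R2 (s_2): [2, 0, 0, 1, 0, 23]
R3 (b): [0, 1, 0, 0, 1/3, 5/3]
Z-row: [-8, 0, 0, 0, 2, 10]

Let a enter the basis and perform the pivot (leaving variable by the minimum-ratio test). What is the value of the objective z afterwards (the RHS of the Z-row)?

314/9

Ratio test on column a — row 1: (28/3)/3 = 28/9; row 2: 23/2 = 23/2; row 3: entry 0 ≤ 0. Minimum is 28/9 at row 1 (s_1 leaves); pivot element 3.
Pivot on row 1; the Z-row RHS becomes 10 − (-8)·(28/9) = 314/9.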